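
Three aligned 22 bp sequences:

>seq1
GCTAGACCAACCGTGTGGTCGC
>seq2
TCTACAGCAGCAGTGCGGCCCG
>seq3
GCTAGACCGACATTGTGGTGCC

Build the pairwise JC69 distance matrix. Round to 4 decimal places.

seq1–seq2: 9/22 sites differ → p ≈ 0.409091, d = −0.75 ln(1 − 0.545455) = 0.591344 ≈ 0.5913.
seq1–seq3: 5/22 sites differ → p ≈ 0.227273, d = −0.75 ln(1 − 0.303031) = 0.270761 ≈ 0.2708.
seq2–seq3: 10/22 sites differ → p ≈ 0.454545, d = −0.75 ln(1 − 0.60606) = 0.698667 ≈ 0.6987.

d(seq1,seq2) = 0.5913, d(seq1,seq3) = 0.2708, d(seq2,seq3) = 0.6987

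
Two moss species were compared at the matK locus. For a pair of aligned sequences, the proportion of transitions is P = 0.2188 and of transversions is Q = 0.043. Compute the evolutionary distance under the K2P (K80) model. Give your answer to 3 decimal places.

0.350

Under the Kimura two-parameter model, d = −½ ln(1 − 2P − Q) − ¼ ln(1 − 2Q).
1 − 2P − Q = 0.5194, giving −½ ln(0.5194) = 0.327540.
1 − 2Q = 0.914, giving −¼ ln(0.914) = 0.022481.
d = 0.327540 + 0.022481 = 0.350021.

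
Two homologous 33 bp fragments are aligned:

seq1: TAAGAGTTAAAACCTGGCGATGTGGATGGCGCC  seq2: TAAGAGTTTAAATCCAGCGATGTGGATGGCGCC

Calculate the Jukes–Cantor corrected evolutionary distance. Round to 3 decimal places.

The sequences differ at 4 of 33 sites (9, 13, 15, 16), so p = 4/33 ≈ 0.121212.
d = −(3/4) ln(1 − 4p/3) = −0.75 ln(1 − 0.161616) = −0.75 ln(0.838384)
  = −0.75 × (-0.176279) = 0.132209 substitutions/site.

0.132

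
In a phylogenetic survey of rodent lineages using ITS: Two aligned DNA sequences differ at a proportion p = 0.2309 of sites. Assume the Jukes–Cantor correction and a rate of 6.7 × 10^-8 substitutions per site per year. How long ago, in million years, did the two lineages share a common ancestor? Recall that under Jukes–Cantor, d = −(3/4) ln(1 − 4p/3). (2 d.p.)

2.06

d = −(3/4) ln(1 − 4p/3) = −0.75 ln(1 − 0.307867) = −0.75 ln(0.692133)
  = −0.75 × (-0.367977) = 0.275983 substitutions/site.
Under a molecular clock d = 2μt, so t = d/(2μ) = 0.275983 / (2 × 6.7 × 10^-8) = 2.06 million years.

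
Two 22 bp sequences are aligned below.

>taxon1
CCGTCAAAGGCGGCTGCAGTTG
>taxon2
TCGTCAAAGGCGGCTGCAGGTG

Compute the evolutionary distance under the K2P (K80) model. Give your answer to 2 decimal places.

Of 22 sites, 1 differences are transitions and 1 are transversions, so P = 1/22 ≈ 0.045455 and Q = 1/22 ≈ 0.045455.
Under the Kimura two-parameter model, d = −½ ln(1 − 2P − Q) − ¼ ln(1 − 2Q).
1 − 2P − Q = 0.863635, giving −½ ln(0.863635) = 0.073303.
1 − 2Q = 0.90909, giving −¼ ln(0.90909) = 0.023828.
d = 0.073303 + 0.023828 = 0.097131.

0.10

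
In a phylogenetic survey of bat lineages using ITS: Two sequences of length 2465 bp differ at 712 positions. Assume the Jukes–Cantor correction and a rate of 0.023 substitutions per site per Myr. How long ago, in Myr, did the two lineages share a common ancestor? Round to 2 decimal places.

7.93

p = 712/2465 ≈ 0.288844.
d = −(3/4) ln(1 − 4p/3) = −0.75 ln(1 − 0.385125) = −0.75 ln(0.614875)
  = −0.75 × (-0.486336) = 0.364752 substitutions/site.
Under a molecular clock d = 2μt, so t = d/(2μ) = 0.364752 / (2 × 0.023) = 7.93 Myr.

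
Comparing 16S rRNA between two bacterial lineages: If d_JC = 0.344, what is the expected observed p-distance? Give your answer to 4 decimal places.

p = (3/4)(1 − e^(−4d/3)) = 0.75 × (1 − e^(-0.458667)) = 0.75 × (1 − 0.632126) = 0.275906.

0.2759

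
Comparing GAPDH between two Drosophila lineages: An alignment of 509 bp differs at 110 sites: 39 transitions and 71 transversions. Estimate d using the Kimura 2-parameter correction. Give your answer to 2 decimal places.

0.25

P = 39/509 ≈ 0.076621 and Q = 71/509 ≈ 0.139489.
Under the Kimura two-parameter model, d = −½ ln(1 − 2P − Q) − ¼ ln(1 − 2Q).
1 − 2P − Q = 0.707269, giving −½ ln(0.707269) = 0.173172.
1 − 2Q = 0.721022, giving −¼ ln(0.721022) = 0.081771.
d = 0.173172 + 0.081771 = 0.254943.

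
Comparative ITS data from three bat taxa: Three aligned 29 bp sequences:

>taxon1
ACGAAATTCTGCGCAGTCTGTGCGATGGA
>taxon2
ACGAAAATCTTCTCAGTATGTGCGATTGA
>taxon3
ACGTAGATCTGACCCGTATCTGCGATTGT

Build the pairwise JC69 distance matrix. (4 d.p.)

taxon1–taxon2: 5/29 sites differ → p ≈ 0.172414, d = −0.75 ln(1 − 0.229885) = 0.195912 ≈ 0.1959.
taxon1–taxon3: 10/29 sites differ → p ≈ 0.344828, d = −0.75 ln(1 − 0.459771) = 0.461822 ≈ 0.4618.
taxon2–taxon3: 8/29 sites differ → p ≈ 0.275862, d = −0.75 ln(1 − 0.367816) = 0.343931 ≈ 0.3439.

d(taxon1,taxon2) = 0.1959, d(taxon1,taxon3) = 0.4618, d(taxon2,taxon3) = 0.3439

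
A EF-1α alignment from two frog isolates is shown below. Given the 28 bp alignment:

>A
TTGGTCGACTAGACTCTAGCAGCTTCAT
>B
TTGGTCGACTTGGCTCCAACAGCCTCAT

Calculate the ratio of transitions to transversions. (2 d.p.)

Transitions are A↔G and C↔T; transversions are all other mismatches.
Transitions: 4. Transversions: 1.
R = 4/1 = 4.00.

4.00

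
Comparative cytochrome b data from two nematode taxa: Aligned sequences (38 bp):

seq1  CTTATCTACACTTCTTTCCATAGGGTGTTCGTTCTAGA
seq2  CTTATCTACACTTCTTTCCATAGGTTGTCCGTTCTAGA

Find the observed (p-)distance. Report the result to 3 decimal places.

0.053

The sequences differ at 2 of 38 positions (sites 25, 29).
p = 2/38 = 0.052631… ≈ 0.053 (to 3 d.p.).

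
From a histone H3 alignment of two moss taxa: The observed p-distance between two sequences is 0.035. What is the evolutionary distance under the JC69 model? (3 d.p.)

0.036

d = −(3/4) ln(1 − 4p/3) = −0.75 ln(1 − 0.046667) = −0.75 ln(0.953333)
  = −0.75 × (-0.047791) = 0.035843 substitutions/site.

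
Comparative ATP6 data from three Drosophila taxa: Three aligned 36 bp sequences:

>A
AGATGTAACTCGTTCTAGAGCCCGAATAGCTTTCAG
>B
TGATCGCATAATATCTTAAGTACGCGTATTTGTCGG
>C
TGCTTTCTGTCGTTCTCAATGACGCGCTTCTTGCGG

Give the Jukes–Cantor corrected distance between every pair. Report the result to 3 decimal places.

A–B: 19/36 sites differ → p ≈ 0.527778, d = −0.75 ln(1 − 0.703704) = 0.912297 ≈ 0.912.
A–C: 18/36 sites differ → p = 0.5, d = −0.75 ln(1 − 0.666667) = 0.823960 ≈ 0.824.
B–C: 17/36 sites differ → p ≈ 0.472222, d = −0.75 ln(1 − 0.629629) = 0.744938 ≈ 0.745.

d(A,B) = 0.912, d(A,C) = 0.824, d(B,C) = 0.745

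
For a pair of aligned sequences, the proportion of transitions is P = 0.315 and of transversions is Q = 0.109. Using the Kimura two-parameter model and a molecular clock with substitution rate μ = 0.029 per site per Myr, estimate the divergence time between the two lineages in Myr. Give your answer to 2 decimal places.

Under the Kimura two-parameter model, d = −½ ln(1 − 2P − Q) − ¼ ln(1 − 2Q).
1 − 2P − Q = 0.261, giving −½ ln(0.261) = 0.671617.
1 − 2Q = 0.782, giving −¼ ln(0.782) = 0.061475.
d = 0.671617 + 0.061475 = 0.733092.
Under a molecular clock d = 2μt, so t = d/(2μ) = 0.733092 / (2 × 0.029) = 12.64 Myr.

12.64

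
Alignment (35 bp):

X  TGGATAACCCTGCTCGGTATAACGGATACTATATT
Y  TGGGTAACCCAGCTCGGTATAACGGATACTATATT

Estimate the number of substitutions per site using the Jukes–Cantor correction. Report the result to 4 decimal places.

0.0594

The sequences differ at 2 of 35 sites (4, 11), so p = 2/35 ≈ 0.057143.
d = −(3/4) ln(1 − 4p/3) = −0.75 ln(1 − 0.076191) = −0.75 ln(0.923809)
  = −0.75 × (-0.079250) = 0.059438 substitutions/site.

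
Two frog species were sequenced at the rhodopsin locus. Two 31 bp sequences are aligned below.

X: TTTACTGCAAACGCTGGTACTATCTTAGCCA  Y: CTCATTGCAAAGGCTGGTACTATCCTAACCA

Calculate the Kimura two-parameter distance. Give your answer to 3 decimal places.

0.236

Of 31 sites, 5 differences are transitions and 1 are transversions, so P = 5/31 ≈ 0.16129 and Q = 1/31 ≈ 0.032258.
Under the Kimura two-parameter model, d = −½ ln(1 − 2P − Q) − ¼ ln(1 − 2Q).
1 − 2P − Q = 0.645162, giving −½ ln(0.645162) = 0.219127.
1 − 2Q = 0.935484, giving −¼ ln(0.935484) = 0.016673.
d = 0.219127 + 0.016673 = 0.235800.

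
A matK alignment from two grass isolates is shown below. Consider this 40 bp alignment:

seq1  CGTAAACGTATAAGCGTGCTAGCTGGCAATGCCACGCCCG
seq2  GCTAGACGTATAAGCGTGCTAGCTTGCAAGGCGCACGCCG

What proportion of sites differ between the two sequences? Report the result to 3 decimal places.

The sequences differ at 10 of 40 positions (sites 1, 2, 5, 25, 30, 33, 34, 35, 36, 37).
p = 10/40 = 0.250.

0.250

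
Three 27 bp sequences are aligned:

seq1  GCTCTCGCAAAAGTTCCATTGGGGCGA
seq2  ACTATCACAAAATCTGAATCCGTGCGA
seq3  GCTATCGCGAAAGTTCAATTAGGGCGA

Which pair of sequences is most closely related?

seq1–seq2: 10/27 differ, p = 0.370, d = 0.511.
seq1–seq3: 4/27 differ, p = 0.148, d = 0.165.
seq2–seq3: 9/27 differ, p = 0.333, d = 0.441.
The smallest distance is between seq1 and seq3.

seq1 and seq3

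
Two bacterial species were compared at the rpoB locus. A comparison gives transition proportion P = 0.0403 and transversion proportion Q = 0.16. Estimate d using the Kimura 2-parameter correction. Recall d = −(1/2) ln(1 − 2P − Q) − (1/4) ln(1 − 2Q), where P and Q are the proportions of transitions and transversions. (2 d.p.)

0.23

Under the Kimura two-parameter model, d = −½ ln(1 − 2P − Q) − ¼ ln(1 − 2Q).
1 − 2P − Q = 0.7594, giving −½ ln(0.7594) = 0.137613.
1 − 2Q = 0.68, giving −¼ ln(0.68) = 0.096416.
d = 0.137613 + 0.096416 = 0.234029.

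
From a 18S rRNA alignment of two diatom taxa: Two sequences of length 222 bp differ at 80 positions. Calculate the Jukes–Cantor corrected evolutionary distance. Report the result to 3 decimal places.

p = 80/222 ≈ 0.36036.
d = −(3/4) ln(1 − 4p/3) = −0.75 ln(1 − 0.48048) = −0.75 ln(0.51952)
  = −0.75 × (-0.654850) = 0.491138 substitutions/site.

0.491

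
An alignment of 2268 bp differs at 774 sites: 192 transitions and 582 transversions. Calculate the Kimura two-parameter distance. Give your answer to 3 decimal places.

P = 192/2268 ≈ 0.084656 and Q = 582/2268 ≈ 0.256614.
Under the Kimura two-parameter model, d = −½ ln(1 − 2P − Q) − ¼ ln(1 − 2Q).
1 − 2P − Q = 0.574074, giving −½ ln(0.574074) = 0.277498.
1 − 2Q = 0.486772, giving −¼ ln(0.486772) = 0.179990.
d = 0.277498 + 0.179990 = 0.457488.

0.457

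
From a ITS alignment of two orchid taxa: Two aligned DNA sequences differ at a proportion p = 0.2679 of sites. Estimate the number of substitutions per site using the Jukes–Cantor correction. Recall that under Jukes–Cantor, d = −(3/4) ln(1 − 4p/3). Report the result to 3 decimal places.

0.331

d = −(3/4) ln(1 − 4p/3) = −0.75 ln(1 − 0.3572) = −0.75 ln(0.6428)
  = −0.75 × (-0.441922) = 0.331442 substitutions/site.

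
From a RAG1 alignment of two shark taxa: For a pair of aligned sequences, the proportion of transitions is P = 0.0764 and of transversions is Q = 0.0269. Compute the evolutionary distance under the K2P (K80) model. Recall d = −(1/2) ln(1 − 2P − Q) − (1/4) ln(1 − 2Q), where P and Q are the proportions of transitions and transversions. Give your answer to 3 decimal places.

Under the Kimura two-parameter model, d = −½ ln(1 − 2P − Q) − ¼ ln(1 − 2Q).
1 − 2P − Q = 0.8203, giving −½ ln(0.8203) = 0.099043.
1 − 2Q = 0.9462, giving −¼ ln(0.9462) = 0.013825.
d = 0.099043 + 0.013825 = 0.112868.

0.113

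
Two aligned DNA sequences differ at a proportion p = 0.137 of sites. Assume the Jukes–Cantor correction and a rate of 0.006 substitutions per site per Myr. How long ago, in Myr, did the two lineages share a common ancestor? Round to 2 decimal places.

12.61

d = −(3/4) ln(1 − 4p/3) = −0.75 ln(1 − 0.182667) = −0.75 ln(0.817333)
  = −0.75 × (-0.201709) = 0.151282 substitutions/site.
Under a molecular clock d = 2μt, so t = d/(2μ) = 0.151282 / (2 × 0.006) = 12.61 Myr.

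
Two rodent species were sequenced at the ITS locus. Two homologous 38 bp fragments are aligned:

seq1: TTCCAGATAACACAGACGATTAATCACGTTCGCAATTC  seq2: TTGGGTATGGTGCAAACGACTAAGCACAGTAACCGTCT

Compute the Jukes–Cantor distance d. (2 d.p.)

The sequences differ at 19 of 38 sites, so p = 19/38 = 0.5.
d = −(3/4) ln(1 − 4p/3) = −0.75 ln(1 − 0.666667) = −0.75 ln(0.333333)
  = −0.75 × (-1.098613) = 0.823960 substitutions/site.

0.82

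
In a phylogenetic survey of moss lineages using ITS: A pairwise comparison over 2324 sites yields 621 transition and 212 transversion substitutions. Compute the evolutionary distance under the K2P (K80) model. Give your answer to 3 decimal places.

0.542

P = 621/2324 ≈ 0.267212 and Q = 212/2324 ≈ 0.091222.
Under the Kimura two-parameter model, d = −½ ln(1 − 2P − Q) − ¼ ln(1 − 2Q).
1 − 2P − Q = 0.374354, giving −½ ln(0.374354) = 0.491277.
1 − 2Q = 0.817556, giving −¼ ln(0.817556) = 0.050359.
d = 0.491277 + 0.050359 = 0.541636.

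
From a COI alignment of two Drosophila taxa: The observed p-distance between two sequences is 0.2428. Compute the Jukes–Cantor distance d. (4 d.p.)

d = −(3/4) ln(1 − 4p/3) = −0.75 ln(1 − 0.323733) = −0.75 ln(0.676267)
  = −0.75 × (-0.391167) = 0.293375 substitutions/site.

0.2934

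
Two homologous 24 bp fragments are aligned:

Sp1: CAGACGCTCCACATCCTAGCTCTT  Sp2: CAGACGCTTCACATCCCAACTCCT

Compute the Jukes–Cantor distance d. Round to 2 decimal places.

The sequences differ at 4 of 24 sites (9, 17, 19, 23), so p = 4/24 ≈ 0.166667.
d = −(3/4) ln(1 − 4p/3) = −0.75 ln(1 − 0.222223) = −0.75 ln(0.777777)
  = −0.75 × (-0.251315) = 0.188486 substitutions/site.

0.19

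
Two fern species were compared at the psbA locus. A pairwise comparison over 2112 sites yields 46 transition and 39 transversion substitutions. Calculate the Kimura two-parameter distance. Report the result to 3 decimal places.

P = 46/2112 ≈ 0.02178 and Q = 39/2112 ≈ 0.018466.
Under the Kimura two-parameter model, d = −½ ln(1 − 2P − Q) − ¼ ln(1 − 2Q).
1 − 2P − Q = 0.937974, giving −½ ln(0.937974) = 0.032017.
1 − 2Q = 0.963068, giving −¼ ln(0.963068) = 0.009408.
d = 0.032017 + 0.009408 = 0.041425.

0.041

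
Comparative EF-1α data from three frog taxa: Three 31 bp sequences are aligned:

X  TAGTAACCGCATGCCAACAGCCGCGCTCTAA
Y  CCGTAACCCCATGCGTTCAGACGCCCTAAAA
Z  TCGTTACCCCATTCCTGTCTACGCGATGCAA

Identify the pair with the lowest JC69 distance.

X–Y: 10/31 differ, p = 0.323, d = 0.422.
X–Z: 13/31 differ, p = 0.419, d = 0.614.
Y–Z: 12/31 differ, p = 0.387, d = 0.544.
The smallest distance is between X and Y.

X and Y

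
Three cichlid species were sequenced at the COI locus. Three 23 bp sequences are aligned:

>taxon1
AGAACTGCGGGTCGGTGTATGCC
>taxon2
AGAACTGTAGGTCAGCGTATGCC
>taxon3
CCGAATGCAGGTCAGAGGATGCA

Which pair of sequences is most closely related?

taxon1–taxon2: 4/23 differ, p = 0.174, d = 0.198.
taxon1–taxon3: 9/23 differ, p = 0.391, d = 0.553.
taxon2–taxon3: 8/23 differ, p = 0.348, d = 0.467.
The smallest distance is between taxon1 and taxon2.

taxon1 and taxon2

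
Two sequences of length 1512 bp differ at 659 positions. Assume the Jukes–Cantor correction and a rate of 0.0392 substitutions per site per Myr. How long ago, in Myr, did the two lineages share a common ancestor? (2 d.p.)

p = 659/1512 ≈ 0.435847.
d = −(3/4) ln(1 − 4p/3) = −0.75 ln(1 − 0.581129) = −0.75 ln(0.418871)
  = −0.75 × (-0.870192) = 0.652644 substitutions/site.
Under a molecular clock d = 2μt, so t = d/(2μ) = 0.652644 / (2 × 0.0392) = 8.32 Myr.

8.32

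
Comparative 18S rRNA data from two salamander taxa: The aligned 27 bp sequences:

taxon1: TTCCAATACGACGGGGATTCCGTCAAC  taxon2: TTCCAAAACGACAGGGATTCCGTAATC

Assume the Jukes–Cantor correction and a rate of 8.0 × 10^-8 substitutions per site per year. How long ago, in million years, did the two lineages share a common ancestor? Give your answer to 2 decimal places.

1.03

The sequences differ at 4 of 27 sites (7, 13, 24, 26), so p = 4/27 ≈ 0.148148.
d = −(3/4) ln(1 − 4p/3) = −0.75 ln(1 − 0.197531) = −0.75 ln(0.802469)
  = −0.75 × (-0.220062) = 0.165047 substitutions/site.
Under a molecular clock d = 2μt, so t = d/(2μ) = 0.165047 / (2 × 8.0 × 10^-8) = 1.03 million years.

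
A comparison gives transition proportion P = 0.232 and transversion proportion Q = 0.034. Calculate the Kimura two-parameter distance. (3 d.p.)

Under the Kimura two-parameter model, d = −½ ln(1 − 2P − Q) − ¼ ln(1 − 2Q).
1 − 2P − Q = 0.502, giving −½ ln(0.502) = 0.344578.
1 − 2Q = 0.932, giving −¼ ln(0.932) = 0.017606.
d = 0.344578 + 0.017606 = 0.362184.

0.362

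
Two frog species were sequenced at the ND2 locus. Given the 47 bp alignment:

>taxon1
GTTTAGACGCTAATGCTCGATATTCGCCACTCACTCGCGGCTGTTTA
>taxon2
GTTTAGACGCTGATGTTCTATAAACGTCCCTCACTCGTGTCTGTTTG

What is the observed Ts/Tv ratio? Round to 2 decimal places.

Transitions are A↔G and C↔T; transversions are all other mismatches.
Transitions: 5. Transversions: 5.
R = 5/5 = 1.00.

1.00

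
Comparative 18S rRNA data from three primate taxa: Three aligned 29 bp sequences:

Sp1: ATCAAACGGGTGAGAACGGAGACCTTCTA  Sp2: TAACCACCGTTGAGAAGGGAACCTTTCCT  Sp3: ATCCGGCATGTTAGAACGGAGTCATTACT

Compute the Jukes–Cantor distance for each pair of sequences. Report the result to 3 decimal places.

Sp1–Sp2: 13/29 sites differ → p ≈ 0.448276, d = −0.75 ln(1 − 0.597701) = 0.682920 ≈ 0.683.
Sp1–Sp3: 11/29 sites differ → p ≈ 0.37931, d = −0.75 ln(1 − 0.505747) = 0.528531 ≈ 0.529.
Sp2–Sp3: 14/29 sites differ → p ≈ 0.482759, d = −0.75 ln(1 − 0.643679) = 0.773942 ≈ 0.774.

d(Sp1,Sp2) = 0.683, d(Sp1,Sp3) = 0.529, d(Sp2,Sp3) = 0.774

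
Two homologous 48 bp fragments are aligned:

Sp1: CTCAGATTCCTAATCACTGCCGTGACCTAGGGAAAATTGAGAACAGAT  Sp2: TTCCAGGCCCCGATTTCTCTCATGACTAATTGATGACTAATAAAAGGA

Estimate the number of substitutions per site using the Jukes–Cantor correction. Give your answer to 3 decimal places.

The sequences differ at 25 of 48 sites, so p = 25/48 ≈ 0.520833.
d = −(3/4) ln(1 − 4p/3) = −0.75 ln(1 − 0.694444) = −0.75 ln(0.305556)
  = −0.75 × (-1.185622) = 0.889217 substitutions/site.

0.889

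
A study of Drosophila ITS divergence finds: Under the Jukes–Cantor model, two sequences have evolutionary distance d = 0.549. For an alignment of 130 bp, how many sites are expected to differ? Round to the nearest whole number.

Invert JC69: p = (3/4)(1 − e^(−4d/3)) = 0.75 × (1 − e^(-0.732)) = 0.75 × (1 − 0.480946) = 0.389291.
Expected differing sites = pL ≈ 0.389291 × 130 = 50.60783 ≈ 51.

51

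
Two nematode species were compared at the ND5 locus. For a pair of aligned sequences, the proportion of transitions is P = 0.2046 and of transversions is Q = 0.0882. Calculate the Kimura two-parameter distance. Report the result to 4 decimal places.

0.3925

Under the Kimura two-parameter model, d = −½ ln(1 − 2P − Q) − ¼ ln(1 − 2Q).
1 − 2P − Q = 0.5026, giving −½ ln(0.5026) = 0.343980.
1 − 2Q = 0.8236, giving −¼ ln(0.8236) = 0.048518.
d = 0.343980 + 0.048518 = 0.392498.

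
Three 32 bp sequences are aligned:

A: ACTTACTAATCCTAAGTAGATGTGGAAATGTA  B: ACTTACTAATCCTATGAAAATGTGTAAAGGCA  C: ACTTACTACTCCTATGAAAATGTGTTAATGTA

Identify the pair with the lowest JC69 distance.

A–B: 6/32 differ, p = 0.188, d = 0.216.
A–C: 6/32 differ, p = 0.188, d = 0.216.
B–C: 4/32 differ, p = 0.125, d = 0.137.
The smallest distance is between B and C.

B and C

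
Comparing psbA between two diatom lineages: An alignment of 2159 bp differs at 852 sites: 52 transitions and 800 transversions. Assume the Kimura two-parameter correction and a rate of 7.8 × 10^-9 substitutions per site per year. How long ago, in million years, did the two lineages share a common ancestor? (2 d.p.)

39.04

P = 52/2159 ≈ 0.024085 and Q = 800/2159 ≈ 0.370542.
Under the Kimura two-parameter model, d = −½ ln(1 − 2P − Q) − ¼ ln(1 − 2Q).
1 − 2P − Q = 0.581288, giving −½ ln(0.581288) = 0.271254.
1 − 2Q = 0.258916, giving −¼ ln(0.258916) = 0.337813.
d = 0.271254 + 0.337813 = 0.609067.
Under a molecular clock d = 2μt, so t = d/(2μ) = 0.609067 / (2 × 7.8 × 10^-9) = 39.04 million years.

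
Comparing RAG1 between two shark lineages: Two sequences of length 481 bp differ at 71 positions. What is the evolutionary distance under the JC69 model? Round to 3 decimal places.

p = 71/481 ≈ 0.147609.
d = −(3/4) ln(1 − 4p/3) = −0.75 ln(1 − 0.196812) = −0.75 ln(0.803188)
  = −0.75 × (-0.219166) = 0.164375 substitutions/site.

0.164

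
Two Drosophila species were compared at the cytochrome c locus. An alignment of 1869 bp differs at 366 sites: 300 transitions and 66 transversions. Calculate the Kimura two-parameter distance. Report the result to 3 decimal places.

0.239

P = 300/1869 ≈ 0.160514 and Q = 66/1869 ≈ 0.035313.
Under the Kimura two-parameter model, d = −½ ln(1 − 2P − Q) − ¼ ln(1 − 2Q).
1 − 2P − Q = 0.643659, giving −½ ln(0.643659) = 0.220293.
1 − 2Q = 0.929374, giving −¼ ln(0.929374) = 0.018311.
d = 0.220293 + 0.018311 = 0.238604.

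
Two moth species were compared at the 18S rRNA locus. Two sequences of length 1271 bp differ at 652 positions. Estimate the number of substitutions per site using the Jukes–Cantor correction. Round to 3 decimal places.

p = 652/1271 ≈ 0.512982.
d = −(3/4) ln(1 − 4p/3) = −0.75 ln(1 − 0.683976) = −0.75 ln(0.316024)
  = −0.75 × (-1.151937) = 0.863953 substitutions/site.

0.864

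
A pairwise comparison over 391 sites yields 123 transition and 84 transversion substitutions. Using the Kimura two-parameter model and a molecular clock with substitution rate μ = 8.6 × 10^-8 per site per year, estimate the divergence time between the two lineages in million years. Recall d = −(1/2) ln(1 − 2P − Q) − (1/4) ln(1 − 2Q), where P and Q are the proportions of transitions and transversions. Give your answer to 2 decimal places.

P = 123/391 ≈ 0.314578 and Q = 84/391 ≈ 0.214834.
Under the Kimura two-parameter model, d = −½ ln(1 − 2P − Q) − ¼ ln(1 − 2Q).
1 − 2P − Q = 0.15601, giving −½ ln(0.15601) = 0.928918.
1 − 2Q = 0.570332, giving −¼ ln(0.570332) = 0.140384.
d = 0.928918 + 0.140384 = 1.069302.
Under a molecular clock d = 2μt, so t = d/(2μ) = 1.069302 / (2 × 8.6 × 10^-8) = 6.22 million years.

6.22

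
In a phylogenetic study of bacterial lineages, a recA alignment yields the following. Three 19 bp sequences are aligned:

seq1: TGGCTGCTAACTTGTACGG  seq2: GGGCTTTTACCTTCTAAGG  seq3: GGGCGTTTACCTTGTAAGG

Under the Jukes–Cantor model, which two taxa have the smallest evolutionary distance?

seq1–seq2: 6/19 differ, p = 0.316, d = 0.410.
seq1–seq3: 6/19 differ, p = 0.316, d = 0.410.
seq2–seq3: 2/19 differ, p = 0.105, d = 0.113.
The smallest distance is between seq2 and seq3.

seq2 and seq3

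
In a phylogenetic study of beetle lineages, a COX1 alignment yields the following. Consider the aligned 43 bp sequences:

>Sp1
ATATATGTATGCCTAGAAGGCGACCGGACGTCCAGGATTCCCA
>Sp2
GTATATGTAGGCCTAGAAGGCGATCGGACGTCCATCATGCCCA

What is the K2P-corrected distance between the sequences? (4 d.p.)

Of 43 sites, 2 differences are transitions and 4 are transversions, so P = 2/43 ≈ 0.046512 and Q = 4/43 ≈ 0.093023.
Under the Kimura two-parameter model, d = −½ ln(1 − 2P − Q) − ¼ ln(1 − 2Q).
1 − 2P − Q = 0.813953, giving −½ ln(0.813953) = 0.102926.
1 − 2Q = 0.813954, giving −¼ ln(0.813954) = 0.051463.
d = 0.102926 + 0.051463 = 0.154389.

0.1544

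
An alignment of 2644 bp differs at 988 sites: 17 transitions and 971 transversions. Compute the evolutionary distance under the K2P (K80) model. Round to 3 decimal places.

0.571

P = 17/2644 ≈ 0.00643 and Q = 971/2644 ≈ 0.367247.
Under the Kimura two-parameter model, d = −½ ln(1 − 2P − Q) − ¼ ln(1 − 2Q).
1 − 2P − Q = 0.619893, giving −½ ln(0.619893) = 0.239104.
1 − 2Q = 0.265506, giving −¼ ln(0.265506) = 0.331529.
d = 0.239104 + 0.331529 = 0.570633.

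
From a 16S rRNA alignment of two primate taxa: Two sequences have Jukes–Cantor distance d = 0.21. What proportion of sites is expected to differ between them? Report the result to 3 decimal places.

0.183

p = (3/4)(1 − e^(−4d/3)) = 0.75 × (1 − e^(-0.28)) = 0.75 × (1 − 0.755784) = 0.183162.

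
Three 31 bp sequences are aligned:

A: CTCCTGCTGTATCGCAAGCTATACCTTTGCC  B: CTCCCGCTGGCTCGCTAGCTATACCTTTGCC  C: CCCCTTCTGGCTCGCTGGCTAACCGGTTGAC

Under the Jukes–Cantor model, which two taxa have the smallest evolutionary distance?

A and B

A–B: 4/31 differ, p = 0.129, d = 0.142.
A–C: 11/31 differ, p = 0.355, d = 0.481.
B–C: 9/31 differ, p = 0.290, d = 0.367.
The smallest distance is between A and B.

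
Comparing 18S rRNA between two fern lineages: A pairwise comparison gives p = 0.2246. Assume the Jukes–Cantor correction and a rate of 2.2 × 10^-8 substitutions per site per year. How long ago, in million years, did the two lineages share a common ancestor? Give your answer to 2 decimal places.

6.07

d = −(3/4) ln(1 − 4p/3) = −0.75 ln(1 − 0.299467) = −0.75 ln(0.700533)
  = −0.75 × (-0.355914) = 0.266936 substitutions/site.
Under a molecular clock d = 2μt, so t = d/(2μ) = 0.266936 / (2 × 2.2 × 10^-8) = 6.07 million years.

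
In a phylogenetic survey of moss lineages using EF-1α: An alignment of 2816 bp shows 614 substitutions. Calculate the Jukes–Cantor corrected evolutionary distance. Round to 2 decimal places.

0.26

p = 614/2816 ≈ 0.21804.
d = −(3/4) ln(1 − 4p/3) = −0.75 ln(1 − 0.29072) = −0.75 ln(0.70928)
  = −0.75 × (-0.343505) = 0.257629 substitutions/site.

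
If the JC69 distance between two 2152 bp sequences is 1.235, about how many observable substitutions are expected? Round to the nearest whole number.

Invert JC69: p = (3/4)(1 − e^(−4d/3)) = 0.75 × (1 − e^(-1.646667)) = 0.75 × (1 − 0.192691) = 0.605482.
Expected differing sites = pL ≈ 0.605482 × 2152 = 1302.997264 ≈ 1303.

1303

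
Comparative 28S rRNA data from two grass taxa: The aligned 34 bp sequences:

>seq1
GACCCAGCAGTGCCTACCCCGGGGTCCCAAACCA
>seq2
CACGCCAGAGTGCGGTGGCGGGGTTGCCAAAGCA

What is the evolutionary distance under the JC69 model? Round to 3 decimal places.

The sequences differ at 14 of 34 sites, so p = 14/34 ≈ 0.411765.
d = −(3/4) ln(1 − 4p/3) = −0.75 ln(1 − 0.54902) = −0.75 ln(0.45098)
  = −0.75 × (-0.796332) = 0.597249 substitutions/site.

0.597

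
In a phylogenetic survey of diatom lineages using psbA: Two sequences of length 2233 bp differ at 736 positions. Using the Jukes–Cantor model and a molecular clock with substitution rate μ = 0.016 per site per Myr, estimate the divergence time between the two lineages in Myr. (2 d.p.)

p = 736/2233 ≈ 0.329601.
d = −(3/4) ln(1 − 4p/3) = −0.75 ln(1 − 0.439468) = −0.75 ln(0.560532)
  = −0.75 × (-0.578869) = 0.434152 substitutions/site.
Under a molecular clock d = 2μt, so t = d/(2μ) = 0.434152 / (2 × 0.016) = 13.57 Myr.

13.57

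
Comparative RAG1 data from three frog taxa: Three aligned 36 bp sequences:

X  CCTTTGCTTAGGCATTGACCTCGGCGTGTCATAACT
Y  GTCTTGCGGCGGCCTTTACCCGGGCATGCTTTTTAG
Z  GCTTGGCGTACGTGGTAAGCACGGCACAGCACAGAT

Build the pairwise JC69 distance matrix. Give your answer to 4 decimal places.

X–Y: 18/36 sites differ → p = 0.5, d = −0.75 ln(1 − 0.666667) = 0.823960 ≈ 0.8240.
X–Z: 17/36 sites differ → p ≈ 0.472222, d = −0.75 ln(1 − 0.629629) = 0.744938 ≈ 0.7449.
Y–Z: 22/36 sites differ → p ≈ 0.611111, d = −0.75 ln(1 − 0.814815) = 1.264800 ≈ 1.2648.

d(X,Y) = 0.8240, d(X,Z) = 0.7449, d(Y,Z) = 1.2648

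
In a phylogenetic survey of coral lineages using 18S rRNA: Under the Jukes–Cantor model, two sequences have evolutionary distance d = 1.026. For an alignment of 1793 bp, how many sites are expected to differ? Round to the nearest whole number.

Invert JC69: p = (3/4)(1 − e^(−4d/3)) = 0.75 × (1 − e^(-1.368)) = 0.75 × (1 − 0.254616) = 0.559038.
Expected differing sites = pL ≈ 0.559038 × 1793 = 1002.355134 ≈ 1002.

1002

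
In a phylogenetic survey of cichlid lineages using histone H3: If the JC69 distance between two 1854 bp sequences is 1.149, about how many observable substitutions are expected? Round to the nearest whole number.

Invert JC69: p = (3/4)(1 − e^(−4d/3)) = 0.75 × (1 − e^(-1.532)) = 0.75 × (1 − 0.216103) = 0.587923.
Expected differing sites = pL ≈ 0.587923 × 1854 = 1090.009242 ≈ 1090.

1090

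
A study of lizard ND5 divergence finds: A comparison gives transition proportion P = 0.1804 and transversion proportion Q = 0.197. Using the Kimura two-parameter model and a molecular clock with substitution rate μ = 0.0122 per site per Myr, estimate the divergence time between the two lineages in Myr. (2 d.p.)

Under the Kimura two-parameter model, d = −½ ln(1 − 2P − Q) − ¼ ln(1 − 2Q).
1 − 2P − Q = 0.4422, giving −½ ln(0.4422) = 0.407997.
1 − 2Q = 0.606, giving −¼ ln(0.606) = 0.125219.
d = 0.407997 + 0.125219 = 0.533216.
Under a molecular clock d = 2μt, so t = d/(2μ) = 0.533216 / (2 × 0.0122) = 21.85 Myr.

21.85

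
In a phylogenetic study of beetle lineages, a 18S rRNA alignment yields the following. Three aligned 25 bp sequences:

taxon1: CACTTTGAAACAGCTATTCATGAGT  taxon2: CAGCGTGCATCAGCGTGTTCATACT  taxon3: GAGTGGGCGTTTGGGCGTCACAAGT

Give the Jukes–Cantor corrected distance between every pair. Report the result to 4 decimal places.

taxon1–taxon2: 13/25 sites differ → p = 0.52, d = −0.75 ln(1 − 0.693333) = 0.886495 ≈ 0.8865.
taxon1–taxon3: 15/25 sites differ → p = 0.6, d = −0.75 ln(1 − 0.8) = 1.207078 ≈ 1.2071.
taxon2–taxon3: 13/25 sites differ → p = 0.52, d = −0.75 ln(1 − 0.693333) = 0.886495 ≈ 0.8865.

d(taxon1,taxon2) = 0.8865, d(taxon1,taxon3) = 1.2071, d(taxon2,taxon3) = 0.8865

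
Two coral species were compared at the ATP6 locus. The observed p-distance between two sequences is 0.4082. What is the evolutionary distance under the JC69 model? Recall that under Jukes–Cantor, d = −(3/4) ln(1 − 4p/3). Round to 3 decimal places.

0.589

d = −(3/4) ln(1 − 4p/3) = −0.75 ln(1 − 0.544267) = −0.75 ln(0.455733)
  = −0.75 × (-0.785848) = 0.589386 substitutions/site.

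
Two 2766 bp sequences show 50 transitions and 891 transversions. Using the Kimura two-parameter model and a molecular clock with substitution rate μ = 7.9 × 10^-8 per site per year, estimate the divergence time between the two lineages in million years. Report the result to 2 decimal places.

P = 50/2766 ≈ 0.018077 and Q = 891/2766 ≈ 0.322126.
Under the Kimura two-parameter model, d = −½ ln(1 − 2P − Q) − ¼ ln(1 − 2Q).
1 − 2P − Q = 0.64172, giving −½ ln(0.64172) = 0.221802.
1 − 2Q = 0.355748, giving −¼ ln(0.355748) = 0.258383.
d = 0.221802 + 0.258383 = 0.480185.
Under a molecular clock d = 2μt, so t = d/(2μ) = 0.480185 / (2 × 7.9 × 10^-8) = 3.04 million years.

3.04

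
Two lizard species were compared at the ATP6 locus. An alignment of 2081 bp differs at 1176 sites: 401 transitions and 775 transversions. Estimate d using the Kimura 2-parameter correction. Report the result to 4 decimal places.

1.0505

P = 401/2081 ≈ 0.192696 and Q = 775/2081 ≈ 0.372417.
Under the Kimura two-parameter model, d = −½ ln(1 − 2P − Q) − ¼ ln(1 − 2Q).
1 − 2P − Q = 0.242191, giving −½ ln(0.242191) = 0.709014.
1 − 2Q = 0.255166, giving −¼ ln(0.255166) = 0.341460.
d = 0.709014 + 0.341460 = 1.050474.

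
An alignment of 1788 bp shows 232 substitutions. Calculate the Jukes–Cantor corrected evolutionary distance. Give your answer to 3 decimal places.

0.142

p = 232/1788 ≈ 0.129754.
d = −(3/4) ln(1 − 4p/3) = −0.75 ln(1 − 0.173005) = −0.75 ln(0.826995)
  = −0.75 × (-0.189957) = 0.142468 substitutions/site.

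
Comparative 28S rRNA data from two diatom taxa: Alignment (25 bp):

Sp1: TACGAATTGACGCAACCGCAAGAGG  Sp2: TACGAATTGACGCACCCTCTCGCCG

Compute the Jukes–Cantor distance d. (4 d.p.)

The sequences differ at 6 of 25 sites (15, 18, 20, 21, 23, 24), so p = 6/25 = 0.24.
d = −(3/4) ln(1 − 4p/3) = −0.75 ln(1 − 0.32) = −0.75 ln(0.68)
  = −0.75 × (-0.385662) = 0.289247 substitutions/site.

0.2892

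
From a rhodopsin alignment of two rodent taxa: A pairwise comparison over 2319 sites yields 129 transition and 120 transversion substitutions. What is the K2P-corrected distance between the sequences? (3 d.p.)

0.116

P = 129/2319 ≈ 0.055627 and Q = 120/2319 ≈ 0.051746.
Under the Kimura two-parameter model, d = −½ ln(1 − 2P − Q) − ¼ ln(1 − 2Q).
1 − 2P − Q = 0.837, giving −½ ln(0.837) = 0.088966.
1 − 2Q = 0.896508, giving −¼ ln(0.896508) = 0.027312.
d = 0.088966 + 0.027312 = 0.116278.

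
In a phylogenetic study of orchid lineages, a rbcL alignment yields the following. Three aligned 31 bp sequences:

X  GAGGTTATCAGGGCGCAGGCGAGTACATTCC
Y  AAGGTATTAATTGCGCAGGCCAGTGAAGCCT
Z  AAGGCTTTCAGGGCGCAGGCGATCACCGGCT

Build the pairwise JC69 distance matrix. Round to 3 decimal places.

d(X,Y) = 0.544, d(X,Z) = 0.367, d(Y,Z) = 0.544

X–Y: 12/31 sites differ → p ≈ 0.387097, d = −0.75 ln(1 − 0.516129) = 0.544453 ≈ 0.544.
X–Z: 9/31 sites differ → p ≈ 0.290323, d = −0.75 ln(1 − 0.387097) = 0.367161 ≈ 0.367.
Y–Z: 12/31 sites differ → p ≈ 0.387097, d = −0.75 ln(1 − 0.516129) = 0.544453 ≈ 0.544.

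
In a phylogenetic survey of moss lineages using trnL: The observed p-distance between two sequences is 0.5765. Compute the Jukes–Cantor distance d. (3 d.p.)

1.098

d = −(3/4) ln(1 − 4p/3) = −0.75 ln(1 − 0.768667) = −0.75 ln(0.231333)
  = −0.75 × (-1.463897) = 1.097923 substitutions/site.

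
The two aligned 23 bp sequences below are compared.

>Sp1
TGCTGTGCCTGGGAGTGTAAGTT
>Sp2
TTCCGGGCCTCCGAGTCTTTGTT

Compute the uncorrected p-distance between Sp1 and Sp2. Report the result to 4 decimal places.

The sequences differ at 8 of 23 positions (sites 2, 4, 6, 11, 12, 17, 19, 20).
p = 8/23 = 0.347826… ≈ 0.3478 (to 4 d.p.).

0.3478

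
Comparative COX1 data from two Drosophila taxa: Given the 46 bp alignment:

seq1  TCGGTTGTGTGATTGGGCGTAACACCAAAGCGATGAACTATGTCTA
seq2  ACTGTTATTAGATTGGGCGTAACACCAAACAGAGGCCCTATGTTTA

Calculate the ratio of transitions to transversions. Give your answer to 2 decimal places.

Transitions are A↔G and C↔T; transversions are all other mismatches.
Transitions: 2. Transversions: 9.
R = 2/9 = 0.222222… ≈ 0.22 (to 2 d.p.).

0.22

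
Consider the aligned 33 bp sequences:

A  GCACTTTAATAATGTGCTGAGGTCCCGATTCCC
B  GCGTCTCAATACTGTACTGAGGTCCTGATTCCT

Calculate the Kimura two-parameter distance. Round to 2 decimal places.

0.32

Of 33 sites, 7 differences are transitions and 1 are transversions, so P = 7/33 ≈ 0.212121 and Q = 1/33 ≈ 0.030303.
Under the Kimura two-parameter model, d = −½ ln(1 − 2P − Q) − ¼ ln(1 − 2Q).
1 − 2P − Q = 0.545455, giving −½ ln(0.545455) = 0.303067.
1 − 2Q = 0.939394, giving −¼ ln(0.939394) = 0.015630.
d = 0.303067 + 0.015630 = 0.318697.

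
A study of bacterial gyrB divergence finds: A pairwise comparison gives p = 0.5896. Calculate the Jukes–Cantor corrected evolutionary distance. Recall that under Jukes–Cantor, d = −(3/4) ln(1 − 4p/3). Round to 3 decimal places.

1.157

d = −(3/4) ln(1 − 4p/3) = −0.75 ln(1 − 0.786133) = −0.75 ln(0.213867)
  = −0.75 × (-1.542401) = 1.156801 substitutions/site.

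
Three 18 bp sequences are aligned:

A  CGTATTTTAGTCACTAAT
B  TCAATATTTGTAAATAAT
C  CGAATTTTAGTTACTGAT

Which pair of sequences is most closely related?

A–B: 7/18 differ, p = 0.389, d = 0.548.
A–C: 3/18 differ, p = 0.167, d = 0.188.
B–C: 7/18 differ, p = 0.389, d = 0.548.
The smallest distance is between A and C.

A and C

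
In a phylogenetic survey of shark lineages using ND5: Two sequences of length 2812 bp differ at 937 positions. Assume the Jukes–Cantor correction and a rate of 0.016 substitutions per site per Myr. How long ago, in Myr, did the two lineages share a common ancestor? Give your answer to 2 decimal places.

p = 937/2812 ≈ 0.333215.
d = −(3/4) ln(1 − 4p/3) = −0.75 ln(1 − 0.444287) = −0.75 ln(0.555713)
  = −0.75 × (-0.587503) = 0.440627 substitutions/site.
Under a molecular clock d = 2μt, so t = d/(2μ) = 0.440627 / (2 × 0.016) = 13.77 Myr.

13.77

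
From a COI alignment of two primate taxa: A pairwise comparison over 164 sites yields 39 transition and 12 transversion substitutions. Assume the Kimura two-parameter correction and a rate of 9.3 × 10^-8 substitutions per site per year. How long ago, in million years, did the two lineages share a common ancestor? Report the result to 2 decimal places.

P = 39/164 ≈ 0.237805 and Q = 12/164 ≈ 0.073171.
Under the Kimura two-parameter model, d = −½ ln(1 − 2P − Q) − ¼ ln(1 − 2Q).
1 − 2P − Q = 0.451219, giving −½ ln(0.451219) = 0.397901.
1 − 2Q = 0.853658, giving −¼ ln(0.853658) = 0.039556.
d = 0.397901 + 0.039556 = 0.437457.
Under a molecular clock d = 2μt, so t = d/(2μ) = 0.437457 / (2 × 9.3 × 10^-8) = 2.35 million years.

2.35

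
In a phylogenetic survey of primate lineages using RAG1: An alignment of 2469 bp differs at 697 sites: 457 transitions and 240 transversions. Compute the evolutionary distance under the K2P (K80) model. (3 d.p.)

P = 457/2469 ≈ 0.185095 and Q = 240/2469 ≈ 0.097205.
Under the Kimura two-parameter model, d = −½ ln(1 − 2P − Q) − ¼ ln(1 − 2Q).
1 − 2P − Q = 0.532605, giving −½ ln(0.532605) = 0.314988.
1 − 2Q = 0.80559, giving −¼ ln(0.80559) = 0.054045.
d = 0.314988 + 0.054045 = 0.369033.

0.369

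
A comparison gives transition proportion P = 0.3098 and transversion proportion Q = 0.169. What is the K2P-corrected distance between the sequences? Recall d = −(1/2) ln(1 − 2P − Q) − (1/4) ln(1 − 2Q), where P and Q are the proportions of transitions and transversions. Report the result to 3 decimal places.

0.880

Under the Kimura two-parameter model, d = −½ ln(1 − 2P − Q) − ¼ ln(1 − 2Q).
1 − 2P − Q = 0.2114, giving −½ ln(0.2114) = 0.777002.
1 − 2Q = 0.662, giving −¼ ln(0.662) = 0.103122.
d = 0.777002 + 0.103122 = 0.880124.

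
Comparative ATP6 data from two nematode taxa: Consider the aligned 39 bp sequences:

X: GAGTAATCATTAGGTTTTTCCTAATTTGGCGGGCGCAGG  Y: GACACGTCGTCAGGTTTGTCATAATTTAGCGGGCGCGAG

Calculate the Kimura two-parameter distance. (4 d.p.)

Of 39 sites, 6 differences are transitions and 5 are transversions, so P = 6/39 ≈ 0.153846 and Q = 5/39 ≈ 0.128205.
Under the Kimura two-parameter model, d = −½ ln(1 − 2P − Q) − ¼ ln(1 − 2Q).
1 − 2P − Q = 0.564103, giving −½ ln(0.564103) = 0.286259.
1 − 2Q = 0.74359, giving −¼ ln(0.74359) = 0.074066.
d = 0.286259 + 0.074066 = 0.360325.

0.3603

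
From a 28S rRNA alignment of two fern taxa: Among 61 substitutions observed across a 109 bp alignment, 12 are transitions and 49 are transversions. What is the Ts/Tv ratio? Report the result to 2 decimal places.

R = 12/49 = 0.244897… ≈ 0.24 (to 2 d.p.).

0.24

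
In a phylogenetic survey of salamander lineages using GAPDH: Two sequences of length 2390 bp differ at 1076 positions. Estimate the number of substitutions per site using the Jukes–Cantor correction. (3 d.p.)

p = 1076/2390 ≈ 0.450209.
d = −(3/4) ln(1 − 4p/3) = −0.75 ln(1 − 0.600279) = −0.75 ln(0.399721)
  = −0.75 × (-0.916988) = 0.687741 substitutions/site.

0.688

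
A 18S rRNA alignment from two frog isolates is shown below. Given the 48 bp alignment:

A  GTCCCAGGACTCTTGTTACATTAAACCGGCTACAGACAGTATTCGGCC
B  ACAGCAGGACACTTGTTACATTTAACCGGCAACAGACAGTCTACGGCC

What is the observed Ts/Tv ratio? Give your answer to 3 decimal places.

0.286

Transitions are A↔G and C↔T; transversions are all other mismatches.
Transitions: 2. Transversions: 7.
R = 2/7 = 0.285714… ≈ 0.286 (to 3 d.p.).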